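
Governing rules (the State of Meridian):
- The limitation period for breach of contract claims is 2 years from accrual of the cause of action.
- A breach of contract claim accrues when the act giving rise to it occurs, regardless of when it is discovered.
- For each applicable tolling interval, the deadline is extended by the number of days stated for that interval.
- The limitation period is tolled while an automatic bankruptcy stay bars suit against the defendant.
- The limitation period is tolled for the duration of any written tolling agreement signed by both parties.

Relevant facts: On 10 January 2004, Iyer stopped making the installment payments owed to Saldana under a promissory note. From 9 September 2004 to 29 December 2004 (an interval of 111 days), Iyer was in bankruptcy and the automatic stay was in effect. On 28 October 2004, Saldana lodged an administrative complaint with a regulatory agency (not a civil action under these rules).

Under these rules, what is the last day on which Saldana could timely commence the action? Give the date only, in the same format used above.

The claim accrued on 10 January 2004, when the wrongful act occurred.
2 years from 10 January 2004 is 10 January 2006.
The period was tolled for 111 days by the automatic bankruptcy stay (9 September 2004 to 29 December 2004), pushing the deadline to 1 May 2006.
None of the other events listed affects the running of the period under the stated rules.

1 May 2006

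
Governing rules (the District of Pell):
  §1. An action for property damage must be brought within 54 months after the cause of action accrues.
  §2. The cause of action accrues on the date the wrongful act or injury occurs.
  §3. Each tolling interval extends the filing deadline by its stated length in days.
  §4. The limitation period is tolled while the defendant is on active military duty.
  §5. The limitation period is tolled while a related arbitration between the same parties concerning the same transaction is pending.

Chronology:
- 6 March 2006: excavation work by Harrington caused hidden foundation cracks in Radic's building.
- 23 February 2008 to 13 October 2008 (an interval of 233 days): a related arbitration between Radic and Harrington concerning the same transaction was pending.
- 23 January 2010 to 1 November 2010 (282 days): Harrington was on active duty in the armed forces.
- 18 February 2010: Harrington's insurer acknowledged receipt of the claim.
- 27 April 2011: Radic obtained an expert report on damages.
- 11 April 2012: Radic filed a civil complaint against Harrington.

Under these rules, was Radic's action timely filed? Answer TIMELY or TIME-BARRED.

The claim accrued on 6 March 2006, when the wrongful act occurred.
54 months from 6 March 2006 is 6 September 2010.
The pending related arbitration from 23 February 2008 to 13 October 2008 tolled the period for 233 days, extending the deadline to 27 April 2011.
Because the defendant's active military service ran from 23 January 2010 to 1 November 2010, the deadline is extended by 282 days to 3 February 2012.
None of the other events listed affects the running of the period under the stated rules.
Filing on 11 April 2012 missed the 3 February 2012 deadline — the action is time-barred.

TIME-BARRED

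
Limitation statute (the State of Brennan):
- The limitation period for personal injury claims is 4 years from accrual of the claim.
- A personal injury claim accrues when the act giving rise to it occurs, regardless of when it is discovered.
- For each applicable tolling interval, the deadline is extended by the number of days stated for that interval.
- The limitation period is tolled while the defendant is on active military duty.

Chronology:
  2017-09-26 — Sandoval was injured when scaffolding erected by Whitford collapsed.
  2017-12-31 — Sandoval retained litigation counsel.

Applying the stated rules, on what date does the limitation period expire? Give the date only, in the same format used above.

The claim accrued on 2017-09-26, the date of the act.
Adding the 4 years base period to 2017-09-26 gives a deadline of 2021-09-26, before any tolling.
Nothing else in the chronology tolls or restarts the period.

2021-09-26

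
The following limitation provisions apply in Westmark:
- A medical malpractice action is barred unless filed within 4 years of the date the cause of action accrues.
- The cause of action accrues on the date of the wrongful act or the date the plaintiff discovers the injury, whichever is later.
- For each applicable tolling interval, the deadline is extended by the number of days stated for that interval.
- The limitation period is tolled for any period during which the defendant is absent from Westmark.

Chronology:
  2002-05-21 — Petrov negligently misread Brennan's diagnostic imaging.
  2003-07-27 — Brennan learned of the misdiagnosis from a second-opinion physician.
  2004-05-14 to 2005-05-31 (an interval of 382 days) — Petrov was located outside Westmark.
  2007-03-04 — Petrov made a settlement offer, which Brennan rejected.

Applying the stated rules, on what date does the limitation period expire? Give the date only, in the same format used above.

2008-08-12

Because discovery on 2003-07-27 post-dates the 2002-05-21 act, accrual under the later-of rule falls on 2003-07-27.
Adding the 4 years base period to 2003-07-27 gives a deadline of 2007-07-27, before any tolling.
The defendant's absence from the jurisdiction from 2004-05-14 to 2005-05-31 tolled the period for 382 days, extending the deadline to 2008-08-12.
None of the other events listed affects the running of the period under the stated rules.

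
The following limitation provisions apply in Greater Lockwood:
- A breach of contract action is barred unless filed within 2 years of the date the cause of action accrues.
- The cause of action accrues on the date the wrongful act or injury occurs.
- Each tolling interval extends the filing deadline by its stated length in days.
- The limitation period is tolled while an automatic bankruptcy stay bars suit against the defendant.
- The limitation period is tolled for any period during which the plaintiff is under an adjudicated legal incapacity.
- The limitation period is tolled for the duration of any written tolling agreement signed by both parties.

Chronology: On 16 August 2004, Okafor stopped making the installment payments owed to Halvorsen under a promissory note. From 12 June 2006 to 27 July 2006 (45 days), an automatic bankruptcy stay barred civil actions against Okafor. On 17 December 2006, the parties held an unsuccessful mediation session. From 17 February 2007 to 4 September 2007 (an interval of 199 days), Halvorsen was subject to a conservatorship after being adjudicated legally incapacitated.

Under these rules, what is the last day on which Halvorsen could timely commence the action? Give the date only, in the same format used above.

30 September 2006

The limitation period began to run on 16 August 2004.
The untolled deadline — 2 years after 16 August 2004 — is 16 August 2006.
Because the automatic bankruptcy stay ran from 12 June 2006 to 27 July 2006, the deadline is extended by 45 days to 30 September 2006.
By the time the plaintiff's legal incapacity began on 17 February 2007, the limitation period had already expired on 30 September 2006; that interval cannot revive it.
The other events in the timeline have no effect on the limitation period under the stated rules.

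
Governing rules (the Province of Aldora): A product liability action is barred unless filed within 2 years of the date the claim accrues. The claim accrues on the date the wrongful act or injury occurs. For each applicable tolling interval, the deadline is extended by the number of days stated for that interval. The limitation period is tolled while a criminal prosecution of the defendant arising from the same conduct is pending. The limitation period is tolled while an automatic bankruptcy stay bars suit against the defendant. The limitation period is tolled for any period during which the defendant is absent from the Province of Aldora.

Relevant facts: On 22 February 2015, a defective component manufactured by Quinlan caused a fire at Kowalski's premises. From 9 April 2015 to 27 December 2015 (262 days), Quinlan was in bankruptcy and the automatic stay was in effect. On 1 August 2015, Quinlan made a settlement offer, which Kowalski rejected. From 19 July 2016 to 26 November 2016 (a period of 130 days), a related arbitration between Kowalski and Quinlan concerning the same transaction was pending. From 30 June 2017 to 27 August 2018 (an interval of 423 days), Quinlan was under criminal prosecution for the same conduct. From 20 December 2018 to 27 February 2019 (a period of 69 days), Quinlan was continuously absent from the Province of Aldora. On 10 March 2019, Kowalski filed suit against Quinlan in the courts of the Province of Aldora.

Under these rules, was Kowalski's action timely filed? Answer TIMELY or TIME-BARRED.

The claim accrued on 22 February 2015, the date of the act.
Adding the 2 years base period to 22 February 2015 gives a deadline of 22 February 2017, before any tolling.
Because the automatic bankruptcy stay ran from 9 April 2015 to 27 December 2015, the deadline is extended by 262 days to 11 November 2017.
Because the pending criminal prosecution ran from 30 June 2017 to 27 August 2018, the deadline is extended by 423 days to 8 January 2019.
The period was tolled for 69 days by the defendant's absence from the jurisdiction (20 December 2018 to 27 February 2019), pushing the deadline to 18 March 2019.
The pending related arbitration from 19 July 2016 to 26 November 2016 does not toll the period, because no stated rule makes a pending arbitration a tolling event.
The other events in the timeline have no effect on the limitation period under the stated rules.
Filing on 10 March 2019 beat the 18 March 2019 deadline — the action is timely.

TIMELY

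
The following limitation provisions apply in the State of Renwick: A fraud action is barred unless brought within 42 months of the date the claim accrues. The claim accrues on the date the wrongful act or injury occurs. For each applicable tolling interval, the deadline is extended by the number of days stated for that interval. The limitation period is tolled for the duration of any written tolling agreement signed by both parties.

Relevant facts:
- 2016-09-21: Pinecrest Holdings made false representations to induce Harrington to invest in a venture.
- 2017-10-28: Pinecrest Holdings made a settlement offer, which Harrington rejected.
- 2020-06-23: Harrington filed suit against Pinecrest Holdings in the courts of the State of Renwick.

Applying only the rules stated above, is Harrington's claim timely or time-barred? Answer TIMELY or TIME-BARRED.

TIME-BARRED

The limitation period began to run on 2016-09-21.
The untolled deadline — 42 months after 2016-09-21 — is 2020-03-21.
Nothing else in the chronology tolls or restarts the period.
The 2020-06-23 filing falls after the 2020-03-21 deadline; the claim is time-barred.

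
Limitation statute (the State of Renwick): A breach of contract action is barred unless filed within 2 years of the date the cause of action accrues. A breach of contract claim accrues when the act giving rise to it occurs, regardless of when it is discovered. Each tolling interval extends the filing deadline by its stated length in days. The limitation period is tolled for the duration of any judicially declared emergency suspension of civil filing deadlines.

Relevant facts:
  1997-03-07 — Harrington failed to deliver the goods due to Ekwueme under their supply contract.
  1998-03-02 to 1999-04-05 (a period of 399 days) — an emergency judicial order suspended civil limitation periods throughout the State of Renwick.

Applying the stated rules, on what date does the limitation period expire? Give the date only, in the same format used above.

The limitation period began to run on 1997-03-07.
2 years from 1997-03-07 is 1999-03-07.
Because the emergency suspension of filing deadlines ran from 1998-03-02 to 1999-04-05, the deadline is extended by 399 days to 2000-04-09.

2000-04-09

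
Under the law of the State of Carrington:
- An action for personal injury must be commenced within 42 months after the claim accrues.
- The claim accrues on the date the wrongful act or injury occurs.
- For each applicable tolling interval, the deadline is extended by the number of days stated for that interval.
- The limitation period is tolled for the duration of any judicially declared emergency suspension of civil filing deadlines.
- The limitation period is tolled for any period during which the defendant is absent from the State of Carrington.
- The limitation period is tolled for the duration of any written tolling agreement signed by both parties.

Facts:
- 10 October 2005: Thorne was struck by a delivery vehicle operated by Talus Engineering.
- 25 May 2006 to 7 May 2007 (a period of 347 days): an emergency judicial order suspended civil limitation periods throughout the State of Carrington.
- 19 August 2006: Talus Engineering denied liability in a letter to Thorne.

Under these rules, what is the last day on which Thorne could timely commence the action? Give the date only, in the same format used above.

23 March 2010

The claim accrued on 10 October 2005, when the wrongful act occurred.
42 months from 10 October 2005 is 10 April 2009.
The period was tolled for 347 days by the emergency suspension of filing deadlines (25 May 2006 to 7 May 2007), pushing the deadline to 23 March 2010.
The other events in the timeline have no effect on the limitation period under the stated rules.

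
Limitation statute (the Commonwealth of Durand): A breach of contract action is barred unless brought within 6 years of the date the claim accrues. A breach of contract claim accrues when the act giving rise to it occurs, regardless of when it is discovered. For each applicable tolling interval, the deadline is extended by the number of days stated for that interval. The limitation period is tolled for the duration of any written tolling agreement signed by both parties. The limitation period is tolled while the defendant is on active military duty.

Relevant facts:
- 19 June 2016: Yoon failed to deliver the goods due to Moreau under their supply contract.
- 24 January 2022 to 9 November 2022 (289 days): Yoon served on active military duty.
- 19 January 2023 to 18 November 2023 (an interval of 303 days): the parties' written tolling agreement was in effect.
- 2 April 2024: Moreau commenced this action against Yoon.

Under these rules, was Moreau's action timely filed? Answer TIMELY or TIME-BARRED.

TIME-BARRED

The limitation period began to run on 19 June 2016.
Adding the 6 years base period to 19 June 2016 gives a deadline of 19 June 2022, before any tolling.
The period was tolled for 289 days by the defendant's active military service (24 January 2022 to 9 November 2022), pushing the deadline to 4 April 2023.
The written tolling agreement from 19 January 2023 to 18 November 2023 tolled the period for 303 days, extending the deadline to 1 February 2024.
Moreau filed on 2 April 2024, after the 1 February 2024 deadline, so the action is time-barred.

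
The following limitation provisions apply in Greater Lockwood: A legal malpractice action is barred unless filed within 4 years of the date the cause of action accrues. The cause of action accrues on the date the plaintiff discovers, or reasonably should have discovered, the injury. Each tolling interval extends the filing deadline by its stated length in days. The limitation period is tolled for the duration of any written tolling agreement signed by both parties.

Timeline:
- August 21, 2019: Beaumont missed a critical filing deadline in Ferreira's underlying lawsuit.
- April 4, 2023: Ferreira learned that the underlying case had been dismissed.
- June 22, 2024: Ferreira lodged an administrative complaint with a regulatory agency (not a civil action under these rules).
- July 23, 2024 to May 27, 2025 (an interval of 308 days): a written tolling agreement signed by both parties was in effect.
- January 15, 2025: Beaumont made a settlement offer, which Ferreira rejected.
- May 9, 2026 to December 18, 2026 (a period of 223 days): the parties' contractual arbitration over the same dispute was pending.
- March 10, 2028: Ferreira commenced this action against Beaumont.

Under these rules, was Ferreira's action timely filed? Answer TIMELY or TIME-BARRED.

TIME-BARRED

The claim did not accrue until Ferreira discovered the injury on April 4, 2023; the August 21, 2019 act date does not start the clock under the stated rule.
The untolled deadline — 4 years after April 4, 2023 — is April 4, 2027.
The period was tolled for 308 days by the written tolling agreement (July 23, 2024 to May 27, 2025), pushing the deadline to February 6, 2028.
No stated provision tolls the period for a pending arbitration, so the interval from May 9, 2026 to December 18, 2026 has no effect on the deadline.
None of the other events listed affects the running of the period under the stated rules.
Filing on March 10, 2028 missed the February 6, 2028 deadline — the action is time-barred.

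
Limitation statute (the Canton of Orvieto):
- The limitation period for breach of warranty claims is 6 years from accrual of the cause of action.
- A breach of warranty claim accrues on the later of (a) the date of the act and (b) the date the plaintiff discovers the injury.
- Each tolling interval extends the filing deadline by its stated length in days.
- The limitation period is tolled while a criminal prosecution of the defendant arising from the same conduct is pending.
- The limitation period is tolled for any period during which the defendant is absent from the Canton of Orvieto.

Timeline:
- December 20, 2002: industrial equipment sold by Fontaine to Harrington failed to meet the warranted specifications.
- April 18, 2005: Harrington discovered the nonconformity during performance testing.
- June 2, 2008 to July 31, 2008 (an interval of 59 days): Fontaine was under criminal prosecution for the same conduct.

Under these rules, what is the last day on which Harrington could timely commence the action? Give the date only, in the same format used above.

June 16, 2011

The claim accrued on April 18, 2005 — the later of the December 20, 2002 act and the April 18, 2005 discovery.
The untolled deadline — 6 years after April 18, 2005 — is April 18, 2011.
The pending criminal prosecution from June 2, 2008 to July 31, 2008 tolled the period for 59 days, extending the deadline to June 16, 2011.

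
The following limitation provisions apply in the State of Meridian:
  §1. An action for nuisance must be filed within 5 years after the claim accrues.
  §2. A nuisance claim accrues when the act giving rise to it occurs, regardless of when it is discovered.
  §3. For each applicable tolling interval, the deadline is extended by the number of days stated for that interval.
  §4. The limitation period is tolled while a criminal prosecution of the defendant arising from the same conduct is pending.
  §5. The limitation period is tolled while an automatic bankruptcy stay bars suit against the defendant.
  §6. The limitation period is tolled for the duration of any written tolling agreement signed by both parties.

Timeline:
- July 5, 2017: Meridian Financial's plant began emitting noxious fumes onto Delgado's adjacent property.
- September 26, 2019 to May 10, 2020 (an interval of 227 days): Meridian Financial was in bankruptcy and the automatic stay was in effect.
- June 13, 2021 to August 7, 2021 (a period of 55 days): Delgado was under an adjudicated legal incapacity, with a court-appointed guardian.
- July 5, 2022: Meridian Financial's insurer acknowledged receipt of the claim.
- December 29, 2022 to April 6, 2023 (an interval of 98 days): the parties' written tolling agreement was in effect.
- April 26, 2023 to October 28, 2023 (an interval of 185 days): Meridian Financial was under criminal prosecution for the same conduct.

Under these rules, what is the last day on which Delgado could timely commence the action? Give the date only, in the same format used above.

November 27, 2023

The limitation period began to run on July 5, 2017.
The untolled deadline — 5 years after July 5, 2017 — is July 5, 2022.
The period was tolled for 227 days by the automatic bankruptcy stay (September 26, 2019 to May 10, 2020), pushing the deadline to February 17, 2023.
Because the written tolling agreement ran from December 29, 2022 to April 6, 2023, the deadline is extended by 98 days to May 26, 2023.
Because the pending criminal prosecution ran from April 26, 2023 to October 28, 2023, the deadline is extended by 185 days to November 27, 2023.
The plaintiff's legal incapacity from June 13, 2021 to August 7, 2021 does not toll the period, because no stated rule makes the plaintiff's incapacity a tolling event.
The other events in the timeline have no effect on the limitation period under the stated rules.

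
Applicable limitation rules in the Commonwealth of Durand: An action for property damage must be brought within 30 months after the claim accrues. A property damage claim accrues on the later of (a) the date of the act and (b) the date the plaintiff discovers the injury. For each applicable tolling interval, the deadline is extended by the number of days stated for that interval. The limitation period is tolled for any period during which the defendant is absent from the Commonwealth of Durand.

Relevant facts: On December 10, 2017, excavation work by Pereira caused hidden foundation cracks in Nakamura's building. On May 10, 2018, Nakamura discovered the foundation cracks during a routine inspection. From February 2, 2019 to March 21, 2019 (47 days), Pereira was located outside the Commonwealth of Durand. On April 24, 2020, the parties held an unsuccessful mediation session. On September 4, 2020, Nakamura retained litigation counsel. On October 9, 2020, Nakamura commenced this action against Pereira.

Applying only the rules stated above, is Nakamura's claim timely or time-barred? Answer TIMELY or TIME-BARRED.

The claim accrued on May 10, 2018 — the later of the December 10, 2017 act and the May 10, 2018 discovery.
30 months from May 10, 2018 is November 10, 2020.
The period was tolled for 47 days by the defendant's absence from the jurisdiction (February 2, 2019 to March 21, 2019), pushing the deadline to December 27, 2020.
The other events in the timeline have no effect on the limitation period under the stated rules.
Filing on October 9, 2020 beat the December 27, 2020 deadline — the action is timely.

TIMELY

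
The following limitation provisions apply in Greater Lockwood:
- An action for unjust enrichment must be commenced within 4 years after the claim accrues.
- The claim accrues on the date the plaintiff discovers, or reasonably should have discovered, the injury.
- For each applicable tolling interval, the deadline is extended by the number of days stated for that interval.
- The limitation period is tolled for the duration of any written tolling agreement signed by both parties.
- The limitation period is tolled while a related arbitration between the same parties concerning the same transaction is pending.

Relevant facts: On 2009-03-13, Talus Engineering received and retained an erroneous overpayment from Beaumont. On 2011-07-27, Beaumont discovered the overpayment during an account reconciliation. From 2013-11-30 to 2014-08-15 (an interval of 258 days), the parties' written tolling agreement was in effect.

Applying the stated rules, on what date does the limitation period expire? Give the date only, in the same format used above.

2016-04-10

The claim did not accrue until Beaumont discovered the injury on 2011-07-27; the 2009-03-13 act date does not start the clock under the stated rule.
The untolled deadline — 4 years after 2011-07-27 — is 2015-07-27.
The written tolling agreement from 2013-11-30 to 2014-08-15 tolled the period for 258 days, extending the deadline to 2016-04-10.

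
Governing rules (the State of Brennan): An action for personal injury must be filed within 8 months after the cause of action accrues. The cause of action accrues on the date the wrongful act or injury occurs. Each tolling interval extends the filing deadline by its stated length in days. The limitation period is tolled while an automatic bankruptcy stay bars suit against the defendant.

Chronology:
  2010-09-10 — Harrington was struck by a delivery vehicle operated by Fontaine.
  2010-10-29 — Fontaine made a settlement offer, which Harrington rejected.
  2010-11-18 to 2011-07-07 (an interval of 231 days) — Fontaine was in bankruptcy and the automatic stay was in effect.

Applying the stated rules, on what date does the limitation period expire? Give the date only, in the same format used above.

The claim accrued on 2010-09-10, when the wrongful act occurred.
Adding the 8 months base period to 2010-09-10 gives a deadline of 2011-05-10, before any tolling.
The period was tolled for 231 days by the automatic bankruptcy stay (2010-11-18 to 2011-07-07), pushing the deadline to 2011-12-27.
None of the other events listed affects the running of the period under the stated rules.

2011-12-27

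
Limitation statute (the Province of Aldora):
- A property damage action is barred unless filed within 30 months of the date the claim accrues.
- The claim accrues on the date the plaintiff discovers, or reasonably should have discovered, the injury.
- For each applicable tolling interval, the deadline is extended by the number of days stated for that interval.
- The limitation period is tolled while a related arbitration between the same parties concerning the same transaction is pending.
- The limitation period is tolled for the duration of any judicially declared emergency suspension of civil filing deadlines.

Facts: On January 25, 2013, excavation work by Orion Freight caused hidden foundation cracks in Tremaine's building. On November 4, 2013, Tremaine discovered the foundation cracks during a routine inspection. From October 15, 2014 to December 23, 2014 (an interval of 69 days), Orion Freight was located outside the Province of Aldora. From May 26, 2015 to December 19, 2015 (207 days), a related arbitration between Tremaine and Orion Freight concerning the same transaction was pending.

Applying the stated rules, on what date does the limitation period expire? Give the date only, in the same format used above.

November 27, 2016

Accrual is tied to discovery, so the period began on November 4, 2013 rather than on January 25, 2013 when the act occurred.
Adding the 30 months base period to November 4, 2013 gives a deadline of May 4, 2016, before any tolling.
The period was tolled for 207 days by the pending related arbitration (May 26, 2015 to December 19, 2015), pushing the deadline to November 27, 2016.
Although the defendant's absence ran from October 15, 2014 to December 23, 2014, the stated rules do not make that a tolling event, so it is disregarded.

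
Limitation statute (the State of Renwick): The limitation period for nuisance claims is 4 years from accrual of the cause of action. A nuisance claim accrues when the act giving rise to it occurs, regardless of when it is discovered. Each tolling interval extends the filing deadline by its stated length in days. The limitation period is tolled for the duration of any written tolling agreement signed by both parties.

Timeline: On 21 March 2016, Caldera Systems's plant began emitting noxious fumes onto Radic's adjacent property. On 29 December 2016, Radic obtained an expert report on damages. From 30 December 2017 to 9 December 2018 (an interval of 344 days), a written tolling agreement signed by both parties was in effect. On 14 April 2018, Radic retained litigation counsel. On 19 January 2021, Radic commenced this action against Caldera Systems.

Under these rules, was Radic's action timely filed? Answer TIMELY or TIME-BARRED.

TIMELY

The claim accrued on 21 March 2016, when the wrongful act occurred.
4 years from 21 March 2016 is 21 March 2020.
The period was tolled for 344 days by the written tolling agreement (30 December 2017 to 9 December 2018), pushing the deadline to 28 February 2021.
The other events in the timeline have no effect on the limitation period under the stated rules.
Filing on 19 January 2021 beat the 28 February 2021 deadline — the action is timely.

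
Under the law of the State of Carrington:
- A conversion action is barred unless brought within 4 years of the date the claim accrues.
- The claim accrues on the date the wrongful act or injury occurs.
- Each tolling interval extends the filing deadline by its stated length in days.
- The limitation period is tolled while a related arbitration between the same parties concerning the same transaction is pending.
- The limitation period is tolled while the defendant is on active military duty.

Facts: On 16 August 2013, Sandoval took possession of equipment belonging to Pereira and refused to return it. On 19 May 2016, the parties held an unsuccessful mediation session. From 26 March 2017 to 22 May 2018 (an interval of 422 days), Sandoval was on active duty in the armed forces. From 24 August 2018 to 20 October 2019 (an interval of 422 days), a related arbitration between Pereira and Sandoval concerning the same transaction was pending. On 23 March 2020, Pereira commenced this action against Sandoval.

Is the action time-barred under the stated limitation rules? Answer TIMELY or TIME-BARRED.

The claim accrued on 16 August 2013, the date of the act.
4 years from 16 August 2013 is 16 August 2017.
Because the defendant's active military service ran from 26 March 2017 to 22 May 2018, the deadline is extended by 422 days to 12 October 2018.
Because the pending related arbitration ran from 24 August 2018 to 20 October 2019, the deadline is extended by 422 days to 8 December 2019.
Nothing else in the chronology tolls or restarts the period.
Pereira filed on 23 March 2020, after the 8 December 2019 deadline, so the action is time-barred.

TIME-BARRED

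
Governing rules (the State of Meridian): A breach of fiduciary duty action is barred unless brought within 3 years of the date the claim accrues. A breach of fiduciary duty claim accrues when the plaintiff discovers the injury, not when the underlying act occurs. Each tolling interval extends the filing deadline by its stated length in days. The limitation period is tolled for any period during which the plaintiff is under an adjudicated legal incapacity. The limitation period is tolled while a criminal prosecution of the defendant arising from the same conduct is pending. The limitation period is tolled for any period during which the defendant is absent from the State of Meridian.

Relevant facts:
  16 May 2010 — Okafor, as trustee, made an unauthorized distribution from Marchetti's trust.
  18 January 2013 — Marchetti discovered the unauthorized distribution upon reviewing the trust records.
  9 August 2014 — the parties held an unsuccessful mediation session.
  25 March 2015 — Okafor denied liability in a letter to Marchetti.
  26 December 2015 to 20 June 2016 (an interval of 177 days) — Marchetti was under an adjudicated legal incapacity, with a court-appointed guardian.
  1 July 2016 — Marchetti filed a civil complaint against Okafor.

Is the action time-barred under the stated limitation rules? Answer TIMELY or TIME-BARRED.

Under the discovery rule, the claim accrued on 18 January 2013, when Marchetti discovered the injury — not on the 16 May 2010 date of the underlying act.
The untolled deadline — 3 years after 18 January 2013 — is 18 January 2016.
Because the plaintiff's legal incapacity ran from 26 December 2015 to 20 June 2016, the deadline is extended by 177 days to 13 July 2016.
The other events in the timeline have no effect on the limitation period under the stated rules.
Filing on 1 July 2016 beat the 13 July 2016 deadline — the action is timely.

TIMELY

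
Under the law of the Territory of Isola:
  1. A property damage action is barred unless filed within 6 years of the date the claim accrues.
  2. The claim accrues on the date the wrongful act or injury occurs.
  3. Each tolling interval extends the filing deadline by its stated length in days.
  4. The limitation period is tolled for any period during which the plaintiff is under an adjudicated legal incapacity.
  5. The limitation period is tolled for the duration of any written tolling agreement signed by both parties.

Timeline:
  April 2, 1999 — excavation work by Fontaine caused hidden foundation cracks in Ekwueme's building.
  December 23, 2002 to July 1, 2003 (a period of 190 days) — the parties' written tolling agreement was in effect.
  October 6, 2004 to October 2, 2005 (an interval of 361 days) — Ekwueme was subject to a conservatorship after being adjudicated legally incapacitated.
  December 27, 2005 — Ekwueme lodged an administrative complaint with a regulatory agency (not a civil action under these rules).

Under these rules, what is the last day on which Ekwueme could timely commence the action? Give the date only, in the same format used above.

October 5, 2006

The claim accrued on April 2, 1999, when the wrongful act occurred.
The untolled deadline — 6 years after April 2, 1999 — is April 2, 2005.
The period was tolled for 190 days by the written tolling agreement (December 23, 2002 to July 1, 2003), pushing the deadline to October 9, 2005.
The plaintiff's legal incapacity from October 6, 2004 to October 2, 2005 tolled the period for 361 days, extending the deadline to October 5, 2006.
The other events in the timeline have no effect on the limitation period under the stated rules.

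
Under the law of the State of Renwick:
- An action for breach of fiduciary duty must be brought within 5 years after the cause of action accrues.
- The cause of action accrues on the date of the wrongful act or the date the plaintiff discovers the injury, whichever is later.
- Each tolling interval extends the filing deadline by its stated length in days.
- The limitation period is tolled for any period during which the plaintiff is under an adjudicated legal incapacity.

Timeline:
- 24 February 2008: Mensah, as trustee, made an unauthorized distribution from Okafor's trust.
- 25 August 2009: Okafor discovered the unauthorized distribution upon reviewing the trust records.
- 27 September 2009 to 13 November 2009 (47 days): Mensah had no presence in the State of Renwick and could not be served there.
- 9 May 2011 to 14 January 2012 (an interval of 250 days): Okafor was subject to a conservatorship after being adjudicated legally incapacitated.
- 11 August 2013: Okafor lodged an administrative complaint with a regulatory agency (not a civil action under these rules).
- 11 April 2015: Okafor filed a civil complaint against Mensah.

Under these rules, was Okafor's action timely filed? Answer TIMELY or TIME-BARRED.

TIMELY

Taking the later of the act (24 February 2008) and discovery (25 August 2009), the claim accrued on 25 August 2009.
The untolled deadline — 5 years after 25 August 2009 — is 25 August 2014.
The period was tolled for 250 days by the plaintiff's legal incapacity (9 May 2011 to 14 January 2012), pushing the deadline to 2 May 2015.
Although the defendant's absence ran from 27 September 2009 to 13 November 2009, the stated rules do not make that a tolling event, so it is disregarded.
The other events in the timeline have no effect on the limitation period under the stated rules.
The 11 April 2015 filing precedes the 2 May 2015 deadline; the claim is timely.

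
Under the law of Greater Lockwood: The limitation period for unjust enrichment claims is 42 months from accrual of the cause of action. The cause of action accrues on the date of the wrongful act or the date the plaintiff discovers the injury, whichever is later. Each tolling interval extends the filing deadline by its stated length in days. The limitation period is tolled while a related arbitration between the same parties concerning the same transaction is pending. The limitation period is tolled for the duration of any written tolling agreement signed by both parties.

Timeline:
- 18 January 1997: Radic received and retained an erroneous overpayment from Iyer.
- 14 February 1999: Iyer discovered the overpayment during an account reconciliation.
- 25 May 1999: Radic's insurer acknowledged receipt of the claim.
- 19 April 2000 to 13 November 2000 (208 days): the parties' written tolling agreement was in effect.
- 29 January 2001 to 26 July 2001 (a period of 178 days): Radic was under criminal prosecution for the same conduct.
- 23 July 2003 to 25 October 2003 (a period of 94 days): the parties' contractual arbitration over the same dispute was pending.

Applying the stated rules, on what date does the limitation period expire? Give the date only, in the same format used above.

Taking the later of the act (18 January 1997) and discovery (14 February 1999), the claim accrued on 14 February 1999.
42 months from 14 February 1999 is 14 August 2002.
The written tolling agreement from 19 April 2000 to 13 November 2000 tolled the period for 208 days, extending the deadline to 10 March 2003.
The pending related arbitration from 23 July 2003 to 25 October 2003 began after the period had already run on 10 March 2003, so it has no tolling effect.
The pending criminal prosecution from 29 January 2001 to 26 July 2001 does not toll the period, because no stated rule makes a criminal prosecution a tolling event.
The other events in the timeline have no effect on the limitation period under the stated rules.

10 March 2003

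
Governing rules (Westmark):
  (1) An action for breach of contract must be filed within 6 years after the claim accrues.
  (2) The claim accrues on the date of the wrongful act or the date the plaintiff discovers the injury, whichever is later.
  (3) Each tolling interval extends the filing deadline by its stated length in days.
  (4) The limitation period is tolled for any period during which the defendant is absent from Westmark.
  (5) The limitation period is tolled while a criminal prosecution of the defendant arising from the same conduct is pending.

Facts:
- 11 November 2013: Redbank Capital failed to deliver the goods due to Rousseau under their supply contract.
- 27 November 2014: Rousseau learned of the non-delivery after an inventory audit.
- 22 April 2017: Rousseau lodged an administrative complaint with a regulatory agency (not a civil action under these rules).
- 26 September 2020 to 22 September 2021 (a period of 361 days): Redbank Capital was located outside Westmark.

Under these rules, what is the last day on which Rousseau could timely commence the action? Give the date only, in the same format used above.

23 November 2021

Because discovery on 27 November 2014 post-dates the 11 November 2013 act, accrual under the later-of rule falls on 27 November 2014.
Adding the 6 years base period to 27 November 2014 gives a deadline of 27 November 2020, before any tolling.
Because the defendant's absence from the jurisdiction ran from 26 September 2020 to 22 September 2021, the deadline is extended by 361 days to 23 November 2021.
Nothing else in the chronology tolls or restarts the period.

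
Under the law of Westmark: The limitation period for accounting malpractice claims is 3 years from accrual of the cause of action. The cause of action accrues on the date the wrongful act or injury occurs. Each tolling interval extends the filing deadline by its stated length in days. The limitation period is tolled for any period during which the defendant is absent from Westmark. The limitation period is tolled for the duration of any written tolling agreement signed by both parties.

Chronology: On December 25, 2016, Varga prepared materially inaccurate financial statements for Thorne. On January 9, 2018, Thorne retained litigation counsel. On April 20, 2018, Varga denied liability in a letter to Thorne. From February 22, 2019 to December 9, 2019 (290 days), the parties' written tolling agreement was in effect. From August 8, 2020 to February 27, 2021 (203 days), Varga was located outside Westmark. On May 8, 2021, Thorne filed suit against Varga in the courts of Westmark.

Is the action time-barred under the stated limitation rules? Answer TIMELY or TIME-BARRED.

TIME-BARRED

The limitation period began to run on December 25, 2016.
3 years from December 25, 2016 is December 25, 2019.
The written tolling agreement from February 22, 2019 to December 9, 2019 tolled the period for 290 days, extending the deadline to October 10, 2020.
Because the defendant's absence from the jurisdiction ran from August 8, 2020 to February 27, 2021, the deadline is extended by 203 days to May 1, 2021.
The other events in the timeline have no effect on the limitation period under the stated rules.
The May 8, 2021 filing falls after the May 1, 2021 deadline; the claim is time-barred.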